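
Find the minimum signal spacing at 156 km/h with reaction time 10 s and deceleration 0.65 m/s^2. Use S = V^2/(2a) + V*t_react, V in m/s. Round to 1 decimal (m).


V = 156 / 3.6 = 43.3333 m/s
Braking distance = 43.3333^2 / (2*0.65) = 1444.4444 m
Sighting distance = 43.3333 * 10 = 433.3333 m
S = 1444.4444 + 433.3333 = 1877.8 m

1877.8


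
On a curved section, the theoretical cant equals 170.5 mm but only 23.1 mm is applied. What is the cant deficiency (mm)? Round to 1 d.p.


Cant deficiency = equilibrium cant - actual cant
CD = 170.5 - 23.1
CD = 147.4 mm

147.4


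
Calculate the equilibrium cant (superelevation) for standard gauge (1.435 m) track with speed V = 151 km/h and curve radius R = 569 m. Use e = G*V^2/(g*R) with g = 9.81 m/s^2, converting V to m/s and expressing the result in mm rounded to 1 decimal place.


Convert speed: V = 151 / 3.6 = 41.9444 m/s
Apply formula: e = 1.435 * 41.9444^2 / (9.81 * 569)
e = 1.435 * 1759.3364 / 5581.89
e = 0.452293 m = 452.3 mm

452.3


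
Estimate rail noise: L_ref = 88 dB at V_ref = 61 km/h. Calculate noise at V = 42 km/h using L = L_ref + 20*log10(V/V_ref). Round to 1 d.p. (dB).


V/V_ref = 42 / 61 = 0.688525
log10(0.688525) = -0.162081
20 * -0.162081 = -3.2416
L = 88 + -3.2416 = 84.8 dB

84.8


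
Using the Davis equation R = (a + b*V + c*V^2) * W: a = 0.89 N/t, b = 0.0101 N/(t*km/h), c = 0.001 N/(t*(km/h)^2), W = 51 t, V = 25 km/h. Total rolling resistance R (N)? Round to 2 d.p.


b*V = 0.0101 * 25 = 0.2525
c*V^2 = 0.001 * 625 = 0.625
R_per_t = 0.89 + 0.2525 + 0.625 = 1.7675 N/t
R_total = 1.7675 * 51 = 90.14 N

90.14


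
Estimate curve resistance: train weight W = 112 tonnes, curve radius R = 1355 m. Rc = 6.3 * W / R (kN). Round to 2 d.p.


Rc = 6.3 * W / R
Rc = 6.3 * 112 / 1355
Rc = 705.6 / 1355
Rc = 0.52 kN

0.52


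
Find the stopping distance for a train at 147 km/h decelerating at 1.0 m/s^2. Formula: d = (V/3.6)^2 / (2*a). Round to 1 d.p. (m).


Convert speed: V = 147 / 3.6 = 40.8333 m/s
V^2 = 1667.3611
d = 1667.3611 / (2 * 1.0)
d = 1667.3611 / 2.0
d = 833.7 m

833.7


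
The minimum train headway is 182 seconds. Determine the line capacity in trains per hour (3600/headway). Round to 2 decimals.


Capacity = 3600 / headway
Capacity = 3600 / 182
Capacity = 19.78 trains/hour

19.78


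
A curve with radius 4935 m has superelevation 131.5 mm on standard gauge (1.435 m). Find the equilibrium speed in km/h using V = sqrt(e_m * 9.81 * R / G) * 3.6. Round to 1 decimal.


Convert cant: e = 131.5 mm = 0.1315 m
V_ms = sqrt(0.1315 * 9.81 * 4935 / 1.435)
V_ms = sqrt(4436.393049) = 66.6063 m/s
V = 66.6063 * 3.6 = 239.8 km/h

239.8


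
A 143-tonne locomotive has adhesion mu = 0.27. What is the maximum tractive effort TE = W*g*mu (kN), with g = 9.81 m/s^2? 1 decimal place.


TE_max = W * g * mu
TE_max = 143 * 9.81 * 0.27
TE_max = 1402.83 * 0.27
TE_max = 378.8 kN

378.8


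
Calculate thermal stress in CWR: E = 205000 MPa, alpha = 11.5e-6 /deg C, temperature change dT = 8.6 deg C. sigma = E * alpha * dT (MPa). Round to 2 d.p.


sigma = E * alpha * dT
sigma = 205000 * 11.5e-6 * 8.6
sigma = 2.3575 * 8.6
sigma = 20.27 MPa

20.27


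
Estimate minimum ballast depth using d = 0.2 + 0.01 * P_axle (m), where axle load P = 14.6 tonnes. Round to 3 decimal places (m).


d = 0.2 + 0.01 * 14.6
d = 0.2 + 0.146
d = 0.346 m

0.346


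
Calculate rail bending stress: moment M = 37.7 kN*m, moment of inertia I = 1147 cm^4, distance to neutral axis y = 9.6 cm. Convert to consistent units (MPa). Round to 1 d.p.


Convert units:
M = 37.7 kN*m = 37700000 N*mm
y = 9.6 cm = 96 mm
I = 1147 cm^4 = 11470000 mm^4
sigma = 37700000 * 96 / 11470000
sigma = 315.5 MPa

315.5


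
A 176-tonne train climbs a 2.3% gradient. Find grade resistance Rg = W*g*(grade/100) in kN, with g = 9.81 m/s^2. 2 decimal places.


Rg = W * 9.81 * grade / 100
Rg = 176 * 9.81 * 2.3 / 100
Rg = 1726.56 * 0.023
Rg = 39.71 kN

39.71


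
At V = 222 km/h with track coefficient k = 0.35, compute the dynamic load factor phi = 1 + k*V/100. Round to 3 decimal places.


phi = 1 + k * V / 100
phi = 1 + 0.35 * 222 / 100
phi = 1 + 0.777
phi = 1.777

1.777


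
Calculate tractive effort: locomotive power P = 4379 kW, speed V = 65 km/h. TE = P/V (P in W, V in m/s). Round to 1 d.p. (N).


Convert: P = 4379 kW = 4379000 W
V = 65 / 3.6 = 18.0556 m/s
TE = 4379000 / 18.0556
TE = 242529.2 N

242529.2


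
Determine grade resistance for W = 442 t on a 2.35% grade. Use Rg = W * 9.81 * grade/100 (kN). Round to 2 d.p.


Rg = W * 9.81 * grade / 100
Rg = 442 * 9.81 * 2.35 / 100
Rg = 4336.02 * 0.0235
Rg = 101.90 kN

101.90


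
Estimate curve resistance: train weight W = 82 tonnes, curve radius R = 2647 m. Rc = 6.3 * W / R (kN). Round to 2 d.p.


Rc = 6.3 * W / R
Rc = 6.3 * 82 / 2647
Rc = 516.6 / 2647
Rc = 0.20 kN

0.20


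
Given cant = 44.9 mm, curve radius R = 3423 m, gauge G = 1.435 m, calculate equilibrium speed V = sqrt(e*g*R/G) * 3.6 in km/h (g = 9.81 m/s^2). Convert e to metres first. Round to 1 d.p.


Convert cant: e = 44.9 mm = 0.0449 m
V_ms = sqrt(0.0449 * 9.81 * 3423 / 1.435)
V_ms = sqrt(1050.679712) = 32.4142 m/s
V = 32.4142 * 3.6 = 116.7 km/h

116.7


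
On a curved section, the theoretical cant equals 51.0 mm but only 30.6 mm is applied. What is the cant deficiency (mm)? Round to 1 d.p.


Cant deficiency = equilibrium cant - actual cant
CD = 51.0 - 30.6
CD = 20.4 mm

20.4


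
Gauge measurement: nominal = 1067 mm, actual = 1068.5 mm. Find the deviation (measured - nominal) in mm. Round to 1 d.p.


Deviation = measured - nominal
Deviation = 1068.5 - 1067
Deviation = 1.5 mm

1.5


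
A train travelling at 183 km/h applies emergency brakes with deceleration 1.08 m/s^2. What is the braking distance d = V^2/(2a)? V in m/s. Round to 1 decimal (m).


Convert speed: V = 183 / 3.6 = 50.8333 m/s
V^2 = 2584.0278
d = 2584.0278 / (2 * 1.08)
d = 2584.0278 / 2.16
d = 1196.3 m

1196.3


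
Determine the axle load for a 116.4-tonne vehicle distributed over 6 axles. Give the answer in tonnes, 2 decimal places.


Load per axle = total weight / number of axles
Load = 116.4 / 6
Load = 19.40 tonnes

19.40


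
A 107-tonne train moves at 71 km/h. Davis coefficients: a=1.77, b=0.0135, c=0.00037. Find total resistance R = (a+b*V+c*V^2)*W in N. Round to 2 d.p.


b*V = 0.0135 * 71 = 0.9585
c*V^2 = 0.00037 * 5041 = 1.86517
R_per_t = 1.77 + 0.9585 + 1.86517 = 4.59367 N/t
R_total = 4.59367 * 107 = 491.52 N

491.52


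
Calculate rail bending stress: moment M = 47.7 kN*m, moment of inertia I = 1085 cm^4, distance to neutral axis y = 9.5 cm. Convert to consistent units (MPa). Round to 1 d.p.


Convert units:
M = 47.7 kN*m = 47700000 N*mm
y = 9.5 cm = 95 mm
I = 1085 cm^4 = 10850000 mm^4
sigma = 47700000 * 95 / 10850000
sigma = 417.6 MPa

417.6


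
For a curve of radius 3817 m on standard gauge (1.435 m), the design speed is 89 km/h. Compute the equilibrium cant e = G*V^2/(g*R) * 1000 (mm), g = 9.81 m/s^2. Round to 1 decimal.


Convert speed: V = 89 / 3.6 = 24.7222 m/s
Apply formula: e = 1.435 * 24.7222^2 / (9.81 * 3817)
e = 1.435 * 611.1883 / 37444.77
e = 0.023423 m = 23.4 mm

23.4


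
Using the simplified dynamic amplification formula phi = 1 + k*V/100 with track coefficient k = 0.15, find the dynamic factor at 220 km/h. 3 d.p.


phi = 1 + k * V / 100
phi = 1 + 0.15 * 220 / 100
phi = 1 + 0.33
phi = 1.330

1.330


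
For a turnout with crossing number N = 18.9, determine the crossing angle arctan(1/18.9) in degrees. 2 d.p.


1/N = 1/18.9 = 0.05291
angle = arctan(0.05291) = 0.052861 rad
angle = 0.052861 * 180/pi = 3.03 degrees

3.03


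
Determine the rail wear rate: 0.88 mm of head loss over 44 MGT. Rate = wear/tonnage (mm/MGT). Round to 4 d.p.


Wear rate = total wear / cumulative tonnage
Rate = 0.88 / 44
Rate = 0.0200 mm/MGT

0.0200


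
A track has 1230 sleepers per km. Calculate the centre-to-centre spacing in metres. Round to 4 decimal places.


Spacing = 1000 m / number of sleepers
Spacing = 1000 / 1230
Spacing = 0.8130 m

0.8130


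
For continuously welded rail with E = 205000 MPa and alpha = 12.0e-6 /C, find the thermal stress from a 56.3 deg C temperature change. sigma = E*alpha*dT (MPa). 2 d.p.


sigma = E * alpha * dT
sigma = 205000 * 12.0e-6 * 56.3
sigma = 2.46 * 56.3
sigma = 138.50 MPa

138.50


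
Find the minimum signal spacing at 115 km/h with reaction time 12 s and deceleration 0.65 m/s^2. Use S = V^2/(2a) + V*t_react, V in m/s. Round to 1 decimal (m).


V = 115 / 3.6 = 31.9444 m/s
Braking distance = 31.9444^2 / (2*0.65) = 784.9596 m
Sighting distance = 31.9444 * 12 = 383.3333 m
S = 784.9596 + 383.3333 = 1168.3 m

1168.3


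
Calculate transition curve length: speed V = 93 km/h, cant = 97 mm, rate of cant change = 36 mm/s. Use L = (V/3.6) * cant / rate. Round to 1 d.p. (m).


Convert speed: V = 93 / 3.6 = 25.8333 m/s
L = 25.8333 * 97 / 36
L = 2505.8333 / 36
L = 69.6 m

69.6


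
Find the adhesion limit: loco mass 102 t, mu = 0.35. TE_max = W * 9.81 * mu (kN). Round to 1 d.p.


TE_max = W * g * mu
TE_max = 102 * 9.81 * 0.35
TE_max = 1000.62 * 0.35
TE_max = 350.2 kN

350.2


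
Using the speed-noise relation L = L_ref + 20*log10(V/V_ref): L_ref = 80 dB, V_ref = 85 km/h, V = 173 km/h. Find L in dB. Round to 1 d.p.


V/V_ref = 173 / 85 = 2.035294
log10(2.035294) = 0.308627
20 * 0.308627 = 6.1725
L = 80 + 6.1725 = 86.2 dB

86.2


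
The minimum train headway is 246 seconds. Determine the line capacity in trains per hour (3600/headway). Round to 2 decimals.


Capacity = 3600 / headway
Capacity = 3600 / 246
Capacity = 14.63 trains/hour

14.63


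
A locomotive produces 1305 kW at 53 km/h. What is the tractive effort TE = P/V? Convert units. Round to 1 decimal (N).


Convert: P = 1305 kW = 1305000 W
V = 53 / 3.6 = 14.7222 m/s
TE = 1305000 / 14.7222
TE = 88641.5 N

88641.5


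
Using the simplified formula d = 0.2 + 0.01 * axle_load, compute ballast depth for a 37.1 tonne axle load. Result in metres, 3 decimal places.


d = 0.2 + 0.01 * 37.1
d = 0.2 + 0.371
d = 0.571 m

0.571


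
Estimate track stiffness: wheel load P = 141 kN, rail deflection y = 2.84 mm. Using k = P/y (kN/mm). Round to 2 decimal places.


Track stiffness k = P / y
k = 141 / 2.84
k = 49.65 kN/mm

49.65


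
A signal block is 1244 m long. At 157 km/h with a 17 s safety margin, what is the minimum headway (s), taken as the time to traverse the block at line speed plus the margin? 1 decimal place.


V = 157 / 3.6 = 43.6111 m/s
Block traversal time = 1244 / 43.6111 = 28.5248 s
Headway = 28.5248 + 17
Headway = 45.5 s

45.5


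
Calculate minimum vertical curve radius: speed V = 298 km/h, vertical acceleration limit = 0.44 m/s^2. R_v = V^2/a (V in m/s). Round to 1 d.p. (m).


Convert speed: V = 298 / 3.6 = 82.7778 m/s
V^2 = 6852.1605 m^2/s^2
R_v = 6852.1605 / 0.44
R_v = 15573.1 m

15573.1


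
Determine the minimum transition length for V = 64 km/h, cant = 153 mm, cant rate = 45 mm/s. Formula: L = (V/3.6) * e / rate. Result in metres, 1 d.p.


Convert speed: V = 64 / 3.6 = 17.7778 m/s
L = 17.7778 * 153 / 45
L = 2720.0 / 45
L = 60.4 m

60.4


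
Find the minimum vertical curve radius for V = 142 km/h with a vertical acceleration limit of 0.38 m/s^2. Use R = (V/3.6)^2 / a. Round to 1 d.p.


Convert speed: V = 142 / 3.6 = 39.4444 m/s
V^2 = 1555.8642 m^2/s^2
R_v = 1555.8642 / 0.38
R_v = 4094.4 m

4094.4


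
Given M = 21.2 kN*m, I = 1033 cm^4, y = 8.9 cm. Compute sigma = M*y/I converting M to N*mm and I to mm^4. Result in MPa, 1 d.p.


Convert units:
M = 21.2 kN*m = 21200000 N*mm
y = 8.9 cm = 89 mm
I = 1033 cm^4 = 10330000 mm^4
sigma = 21200000 * 89 / 10330000
sigma = 182.7 MPa

182.7


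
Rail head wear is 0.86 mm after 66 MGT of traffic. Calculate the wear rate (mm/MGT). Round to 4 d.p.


Wear rate = total wear / cumulative tonnage
Rate = 0.86 / 66
Rate = 0.0130 mm/MGT

0.0130


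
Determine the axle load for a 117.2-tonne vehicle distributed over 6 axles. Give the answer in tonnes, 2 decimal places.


Load per axle = total weight / number of axles
Load = 117.2 / 6
Load = 19.53 tonnes

19.53


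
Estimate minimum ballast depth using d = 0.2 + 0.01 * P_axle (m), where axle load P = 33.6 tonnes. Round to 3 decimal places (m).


d = 0.2 + 0.01 * 33.6
d = 0.2 + 0.336
d = 0.536 m

0.536


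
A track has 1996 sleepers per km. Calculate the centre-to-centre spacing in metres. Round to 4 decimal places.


Spacing = 1000 m / number of sleepers
Spacing = 1000 / 1996
Spacing = 0.5010 m

0.5010


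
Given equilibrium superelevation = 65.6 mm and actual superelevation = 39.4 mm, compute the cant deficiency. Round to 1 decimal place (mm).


Cant deficiency = equilibrium cant - actual cant
CD = 65.6 - 39.4
CD = 26.2 mm

26.2


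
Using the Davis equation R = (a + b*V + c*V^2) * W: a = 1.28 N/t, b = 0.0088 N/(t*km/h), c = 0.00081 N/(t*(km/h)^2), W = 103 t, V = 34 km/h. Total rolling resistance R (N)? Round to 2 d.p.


b*V = 0.0088 * 34 = 0.2992
c*V^2 = 0.00081 * 1156 = 0.93636
R_per_t = 1.28 + 0.2992 + 0.93636 = 2.51556 N/t
R_total = 2.51556 * 103 = 259.10 N

259.10


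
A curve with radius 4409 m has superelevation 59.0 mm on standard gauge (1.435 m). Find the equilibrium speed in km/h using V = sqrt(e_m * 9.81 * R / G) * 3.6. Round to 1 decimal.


Convert cant: e = 59.0 mm = 0.0590 m
V_ms = sqrt(0.0590 * 9.81 * 4409 / 1.435)
V_ms = sqrt(1778.31715) = 42.1701 m/s
V = 42.1701 * 3.6 = 151.8 km/h

151.8


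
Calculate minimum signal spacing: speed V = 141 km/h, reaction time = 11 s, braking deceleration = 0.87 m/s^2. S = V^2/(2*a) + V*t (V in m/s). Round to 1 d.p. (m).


V = 141 / 3.6 = 39.1667 m/s
Braking distance = 39.1667^2 / (2*0.87) = 881.6252 m
Sighting distance = 39.1667 * 11 = 430.8333 m
S = 881.6252 + 430.8333 = 1312.5 m

1312.5


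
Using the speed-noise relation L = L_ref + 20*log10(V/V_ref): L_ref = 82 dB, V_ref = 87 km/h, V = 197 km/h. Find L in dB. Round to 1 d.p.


V/V_ref = 197 / 87 = 2.264368
log10(2.264368) = 0.354947
20 * 0.354947 = 7.0989
L = 82 + 7.0989 = 89.1 dB

89.1


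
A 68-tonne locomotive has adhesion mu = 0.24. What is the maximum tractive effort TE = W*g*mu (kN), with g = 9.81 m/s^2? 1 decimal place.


TE_max = W * g * mu
TE_max = 68 * 9.81 * 0.24
TE_max = 667.08 * 0.24
TE_max = 160.1 kN

160.1


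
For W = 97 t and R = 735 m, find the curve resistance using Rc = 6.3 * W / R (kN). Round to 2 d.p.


Rc = 6.3 * W / R
Rc = 6.3 * 97 / 735
Rc = 611.1 / 735
Rc = 0.83 kN

0.83


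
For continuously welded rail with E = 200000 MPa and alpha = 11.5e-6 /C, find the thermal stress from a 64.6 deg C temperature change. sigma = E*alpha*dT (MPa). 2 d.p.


sigma = E * alpha * dT
sigma = 200000 * 11.5e-6 * 64.6
sigma = 2.3 * 64.6
sigma = 148.58 MPa

148.58


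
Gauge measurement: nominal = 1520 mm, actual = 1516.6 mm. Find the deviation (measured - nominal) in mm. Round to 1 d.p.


Deviation = measured - nominal
Deviation = 1516.6 - 1520
Deviation = -3.4 mm

-3.4


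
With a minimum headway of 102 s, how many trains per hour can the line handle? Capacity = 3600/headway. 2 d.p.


Capacity = 3600 / headway
Capacity = 3600 / 102
Capacity = 35.29 trains/hour

35.29


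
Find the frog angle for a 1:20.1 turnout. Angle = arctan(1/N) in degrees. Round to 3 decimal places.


1/N = 1/20.1 = 0.049751
angle = arctan(0.049751) = 0.04971 rad
angle = 0.04971 * 180/pi = 2.848 degrees

2.848


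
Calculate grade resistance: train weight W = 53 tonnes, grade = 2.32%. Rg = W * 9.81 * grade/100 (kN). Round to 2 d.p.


Rg = W * 9.81 * grade / 100
Rg = 53 * 9.81 * 2.32 / 100
Rg = 519.93 * 0.0232
Rg = 12.06 kN

12.06


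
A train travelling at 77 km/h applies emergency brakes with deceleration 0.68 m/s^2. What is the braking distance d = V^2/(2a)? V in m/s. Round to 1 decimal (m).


Convert speed: V = 77 / 3.6 = 21.3889 m/s
V^2 = 457.4846
d = 457.4846 / (2 * 0.68)
d = 457.4846 / 1.36
d = 336.4 m

336.4


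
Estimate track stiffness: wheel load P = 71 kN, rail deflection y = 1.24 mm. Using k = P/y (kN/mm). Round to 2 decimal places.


Track stiffness k = P / y
k = 71 / 1.24
k = 57.26 kN/mm

57.26


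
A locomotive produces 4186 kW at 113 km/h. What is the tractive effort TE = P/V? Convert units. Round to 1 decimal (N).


Convert: P = 4186 kW = 4186000 W
V = 113 / 3.6 = 31.3889 m/s
TE = 4186000 / 31.3889
TE = 133359.3 N

133359.3


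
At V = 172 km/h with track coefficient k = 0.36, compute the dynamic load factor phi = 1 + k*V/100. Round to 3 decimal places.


phi = 1 + k * V / 100
phi = 1 + 0.36 * 172 / 100
phi = 1 + 0.6192
phi = 1.619

1.619


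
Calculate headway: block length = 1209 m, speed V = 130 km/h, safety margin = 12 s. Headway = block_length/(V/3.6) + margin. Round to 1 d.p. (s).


V = 130 / 3.6 = 36.1111 m/s
Block traversal time = 1209 / 36.1111 = 33.48 s
Headway = 33.48 + 12
Headway = 45.5 s

45.5


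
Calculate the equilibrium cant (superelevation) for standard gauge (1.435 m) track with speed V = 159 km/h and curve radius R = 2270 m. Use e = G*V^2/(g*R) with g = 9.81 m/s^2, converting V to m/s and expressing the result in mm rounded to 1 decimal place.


Convert speed: V = 159 / 3.6 = 44.1667 m/s
Apply formula: e = 1.435 * 44.1667^2 / (9.81 * 2270)
e = 1.435 * 1950.6944 / 22268.7
e = 0.125703 m = 125.7 mm

125.7


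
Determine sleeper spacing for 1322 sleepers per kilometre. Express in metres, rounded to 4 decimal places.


Spacing = 1000 m / number of sleepers
Spacing = 1000 / 1322
Spacing = 0.7564 m

0.7564


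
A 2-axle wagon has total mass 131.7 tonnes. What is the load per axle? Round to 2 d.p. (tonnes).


Load per axle = total weight / number of axles
Load = 131.7 / 2
Load = 65.85 tonnes

65.85


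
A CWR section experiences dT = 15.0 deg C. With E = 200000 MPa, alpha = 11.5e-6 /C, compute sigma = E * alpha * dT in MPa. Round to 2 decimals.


sigma = E * alpha * dT
sigma = 200000 * 11.5e-6 * 15.0
sigma = 2.3 * 15.0
sigma = 34.50 MPa

34.50


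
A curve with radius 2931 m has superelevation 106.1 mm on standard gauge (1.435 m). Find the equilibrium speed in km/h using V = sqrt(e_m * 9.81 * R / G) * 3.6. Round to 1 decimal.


Convert cant: e = 106.1 mm = 0.1061 m
V_ms = sqrt(0.1061 * 9.81 * 2931 / 1.435)
V_ms = sqrt(2125.926809) = 46.1078 m/s
V = 46.1078 * 3.6 = 166.0 km/h

166.0


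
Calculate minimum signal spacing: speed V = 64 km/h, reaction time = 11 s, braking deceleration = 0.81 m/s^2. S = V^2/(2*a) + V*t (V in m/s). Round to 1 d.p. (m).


V = 64 / 3.6 = 17.7778 m/s
Braking distance = 17.7778^2 / (2*0.81) = 195.0922 m
Sighting distance = 17.7778 * 11 = 195.5556 m
S = 195.0922 + 195.5556 = 390.6 m

390.6


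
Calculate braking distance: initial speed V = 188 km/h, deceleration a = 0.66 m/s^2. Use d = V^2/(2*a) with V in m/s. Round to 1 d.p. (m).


Convert speed: V = 188 / 3.6 = 52.2222 m/s
V^2 = 2727.1605
d = 2727.1605 / (2 * 0.66)
d = 2727.1605 / 1.32
d = 2066.0 m

2066.0


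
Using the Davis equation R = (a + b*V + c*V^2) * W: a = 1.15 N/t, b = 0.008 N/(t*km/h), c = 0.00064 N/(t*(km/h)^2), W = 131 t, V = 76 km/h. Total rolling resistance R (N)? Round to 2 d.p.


b*V = 0.008 * 76 = 0.608
c*V^2 = 0.00064 * 5776 = 3.69664
R_per_t = 1.15 + 0.608 + 3.69664 = 5.45464 N/t
R_total = 5.45464 * 131 = 714.56 N

714.56


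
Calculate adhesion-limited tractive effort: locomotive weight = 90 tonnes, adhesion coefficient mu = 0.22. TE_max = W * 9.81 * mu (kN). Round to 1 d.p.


TE_max = W * g * mu
TE_max = 90 * 9.81 * 0.22
TE_max = 882.9 * 0.22
TE_max = 194.2 kN

194.2


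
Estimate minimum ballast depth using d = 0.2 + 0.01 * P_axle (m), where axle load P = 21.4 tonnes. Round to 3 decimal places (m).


d = 0.2 + 0.01 * 21.4
d = 0.2 + 0.214
d = 0.414 m

0.414


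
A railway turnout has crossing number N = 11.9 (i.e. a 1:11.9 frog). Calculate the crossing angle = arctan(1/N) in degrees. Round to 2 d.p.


1/N = 1/11.9 = 0.084034
angle = arctan(0.084034) = 0.083837 rad
angle = 0.083837 * 180/pi = 4.80 degrees

4.80


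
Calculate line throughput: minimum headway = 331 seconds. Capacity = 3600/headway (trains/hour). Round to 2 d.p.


Capacity = 3600 / headway
Capacity = 3600 / 331
Capacity = 10.88 trains/hour

10.88


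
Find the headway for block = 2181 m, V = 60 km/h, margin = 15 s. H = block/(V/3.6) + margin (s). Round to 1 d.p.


V = 60 / 3.6 = 16.6667 m/s
Block traversal time = 2181 / 16.6667 = 130.86 s
Headway = 130.86 + 15
Headway = 145.9 s

145.9


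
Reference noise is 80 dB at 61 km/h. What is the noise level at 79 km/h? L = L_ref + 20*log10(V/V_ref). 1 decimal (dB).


V/V_ref = 79 / 61 = 1.295082
log10(1.295082) = 0.112297
20 * 0.112297 = 2.2459
L = 80 + 2.2459 = 82.2 dB

82.2


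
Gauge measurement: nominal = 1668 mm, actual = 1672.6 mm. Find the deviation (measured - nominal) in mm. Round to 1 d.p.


Deviation = measured - nominal
Deviation = 1672.6 - 1668
Deviation = 4.6 mm

4.6


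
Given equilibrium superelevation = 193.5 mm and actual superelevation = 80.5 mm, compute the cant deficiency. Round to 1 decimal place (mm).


Cant deficiency = equilibrium cant - actual cant
CD = 193.5 - 80.5
CD = 113.0 mm

113.0


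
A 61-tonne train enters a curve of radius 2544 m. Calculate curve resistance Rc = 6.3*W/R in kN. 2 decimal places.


Rc = 6.3 * W / R
Rc = 6.3 * 61 / 2544
Rc = 384.3 / 2544
Rc = 0.15 kN

0.15


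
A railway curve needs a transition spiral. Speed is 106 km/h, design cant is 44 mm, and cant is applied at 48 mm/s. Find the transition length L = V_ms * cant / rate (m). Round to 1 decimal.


Convert speed: V = 106 / 3.6 = 29.4444 m/s
L = 29.4444 * 44 / 48
L = 1295.5556 / 48
L = 27.0 m

27.0


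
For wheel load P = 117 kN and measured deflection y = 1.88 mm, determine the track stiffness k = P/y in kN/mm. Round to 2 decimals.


Track stiffness k = P / y
k = 117 / 1.88
k = 62.23 kN/mm

62.23


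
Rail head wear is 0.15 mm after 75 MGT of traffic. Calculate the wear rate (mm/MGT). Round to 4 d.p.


Wear rate = total wear / cumulative tonnage
Rate = 0.15 / 75
Rate = 0.0020 mm/MGT

0.0020


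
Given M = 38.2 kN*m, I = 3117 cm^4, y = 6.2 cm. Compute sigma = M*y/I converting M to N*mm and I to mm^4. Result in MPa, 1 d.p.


Convert units:
M = 38.2 kN*m = 38200000 N*mm
y = 6.2 cm = 62 mm
I = 3117 cm^4 = 31170000 mm^4
sigma = 38200000 * 62 / 31170000
sigma = 76.0 MPa

76.0


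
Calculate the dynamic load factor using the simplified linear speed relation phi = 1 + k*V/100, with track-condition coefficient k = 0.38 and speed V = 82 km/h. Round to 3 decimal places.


phi = 1 + k * V / 100
phi = 1 + 0.38 * 82 / 100
phi = 1 + 0.3116
phi = 1.312

1.312


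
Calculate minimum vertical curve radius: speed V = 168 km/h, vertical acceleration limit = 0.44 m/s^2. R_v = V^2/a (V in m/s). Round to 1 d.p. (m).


Convert speed: V = 168 / 3.6 = 46.6667 m/s
V^2 = 2177.7778 m^2/s^2
R_v = 2177.7778 / 0.44
R_v = 4949.5 m

4949.5


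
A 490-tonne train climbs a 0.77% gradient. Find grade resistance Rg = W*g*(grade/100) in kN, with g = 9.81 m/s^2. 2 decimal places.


Rg = W * 9.81 * grade / 100
Rg = 490 * 9.81 * 0.77 / 100
Rg = 4806.9 * 0.0077
Rg = 37.01 kN

37.01


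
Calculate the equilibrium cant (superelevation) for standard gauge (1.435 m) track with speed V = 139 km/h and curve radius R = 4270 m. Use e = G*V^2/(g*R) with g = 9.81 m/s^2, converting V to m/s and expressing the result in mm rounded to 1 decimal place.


Convert speed: V = 139 / 3.6 = 38.6111 m/s
Apply formula: e = 1.435 * 38.6111^2 / (9.81 * 4270)
e = 1.435 * 1490.8179 / 41888.7
e = 0.051072 m = 51.1 mm

51.1


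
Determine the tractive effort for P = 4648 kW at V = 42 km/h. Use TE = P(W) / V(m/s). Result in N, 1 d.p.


Convert: P = 4648 kW = 4648000 W
V = 42 / 3.6 = 11.6667 m/s
TE = 4648000 / 11.6667
TE = 398400.0 N

398400.0


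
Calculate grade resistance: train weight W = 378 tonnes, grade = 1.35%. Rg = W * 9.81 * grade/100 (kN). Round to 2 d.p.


Rg = W * 9.81 * grade / 100
Rg = 378 * 9.81 * 1.35 / 100
Rg = 3708.18 * 0.0135
Rg = 50.06 kN

50.06


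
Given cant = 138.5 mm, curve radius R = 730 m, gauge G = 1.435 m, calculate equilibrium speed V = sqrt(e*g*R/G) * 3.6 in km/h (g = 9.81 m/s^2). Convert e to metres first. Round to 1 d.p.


Convert cant: e = 138.5 mm = 0.1385 m
V_ms = sqrt(0.1385 * 9.81 * 730 / 1.435)
V_ms = sqrt(691.177735) = 26.2903 m/s
V = 26.2903 * 3.6 = 94.6 km/h

94.6


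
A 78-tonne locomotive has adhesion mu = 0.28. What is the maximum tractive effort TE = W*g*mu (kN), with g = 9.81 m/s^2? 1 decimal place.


TE_max = W * g * mu
TE_max = 78 * 9.81 * 0.28
TE_max = 765.18 * 0.28
TE_max = 214.3 kN

214.3


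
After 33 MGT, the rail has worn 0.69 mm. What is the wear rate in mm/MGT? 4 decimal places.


Wear rate = total wear / cumulative tonnage
Rate = 0.69 / 33
Rate = 0.0209 mm/MGT

0.0209


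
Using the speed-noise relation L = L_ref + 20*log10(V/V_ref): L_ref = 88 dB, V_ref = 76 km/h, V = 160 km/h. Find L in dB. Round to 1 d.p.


V/V_ref = 160 / 76 = 2.105263
log10(2.105263) = 0.323306
20 * 0.323306 = 6.4661
L = 88 + 6.4661 = 94.5 dB

94.5


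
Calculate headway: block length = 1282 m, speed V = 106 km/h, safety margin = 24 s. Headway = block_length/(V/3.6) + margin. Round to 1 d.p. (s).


V = 106 / 3.6 = 29.4444 m/s
Block traversal time = 1282 / 29.4444 = 43.5396 s
Headway = 43.5396 + 24
Headway = 67.5 s

67.5


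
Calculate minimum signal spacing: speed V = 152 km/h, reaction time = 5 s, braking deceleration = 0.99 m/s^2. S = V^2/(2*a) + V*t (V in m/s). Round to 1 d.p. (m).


V = 152 / 3.6 = 42.2222 m/s
Braking distance = 42.2222^2 / (2*0.99) = 900.3616 m
Sighting distance = 42.2222 * 5 = 211.1111 m
S = 900.3616 + 211.1111 = 1111.5 m

1111.5


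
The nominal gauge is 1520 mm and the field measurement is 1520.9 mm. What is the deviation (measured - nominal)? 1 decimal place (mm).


Deviation = measured - nominal
Deviation = 1520.9 - 1520
Deviation = 0.9 mm

0.9


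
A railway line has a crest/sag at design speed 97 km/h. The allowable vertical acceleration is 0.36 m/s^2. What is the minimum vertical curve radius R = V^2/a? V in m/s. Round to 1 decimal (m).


Convert speed: V = 97 / 3.6 = 26.9444 m/s
V^2 = 726.0031 m^2/s^2
R_v = 726.0031 / 0.36
R_v = 2016.7 m

2016.7


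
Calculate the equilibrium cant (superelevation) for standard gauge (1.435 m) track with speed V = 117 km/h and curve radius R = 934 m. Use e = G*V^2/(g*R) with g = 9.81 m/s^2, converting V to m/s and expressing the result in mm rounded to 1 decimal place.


Convert speed: V = 117 / 3.6 = 32.5 m/s
Apply formula: e = 1.435 * 32.5^2 / (9.81 * 934)
e = 1.435 * 1056.25 / 9162.54
e = 0.165426 m = 165.4 mm

165.4


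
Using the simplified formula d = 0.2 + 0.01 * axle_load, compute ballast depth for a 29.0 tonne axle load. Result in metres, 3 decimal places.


d = 0.2 + 0.01 * 29.0
d = 0.2 + 0.29
d = 0.490 m

0.490


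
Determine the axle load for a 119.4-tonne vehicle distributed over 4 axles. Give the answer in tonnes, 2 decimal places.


Load per axle = total weight / number of axles
Load = 119.4 / 4
Load = 29.85 tonnes

29.85


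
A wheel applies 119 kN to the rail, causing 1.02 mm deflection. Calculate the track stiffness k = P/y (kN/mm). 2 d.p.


Track stiffness k = P / y
k = 119 / 1.02
k = 116.67 kN/mm

116.67


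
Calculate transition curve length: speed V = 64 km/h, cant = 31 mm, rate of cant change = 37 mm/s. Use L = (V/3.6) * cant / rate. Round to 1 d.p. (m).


Convert speed: V = 64 / 3.6 = 17.7778 m/s
L = 17.7778 * 31 / 37
L = 551.1111 / 37
L = 14.9 m

14.9


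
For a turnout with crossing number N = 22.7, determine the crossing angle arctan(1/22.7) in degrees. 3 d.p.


1/N = 1/22.7 = 0.044053
angle = arctan(0.044053) = 0.044024 rad
angle = 0.044024 * 180/pi = 2.522 degrees

2.522


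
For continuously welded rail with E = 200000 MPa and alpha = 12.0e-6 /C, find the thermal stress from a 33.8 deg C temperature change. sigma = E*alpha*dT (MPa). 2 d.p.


sigma = E * alpha * dT
sigma = 200000 * 12.0e-6 * 33.8
sigma = 2.4 * 33.8
sigma = 81.12 MPa

81.12


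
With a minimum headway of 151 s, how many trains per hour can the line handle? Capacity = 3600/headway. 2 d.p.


Capacity = 3600 / headway
Capacity = 3600 / 151
Capacity = 23.84 trains/hour

23.84


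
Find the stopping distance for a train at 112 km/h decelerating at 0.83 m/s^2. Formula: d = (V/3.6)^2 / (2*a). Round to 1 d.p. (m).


Convert speed: V = 112 / 3.6 = 31.1111 m/s
V^2 = 967.9012
d = 967.9012 / (2 * 0.83)
d = 967.9012 / 1.66
d = 583.1 m

583.1


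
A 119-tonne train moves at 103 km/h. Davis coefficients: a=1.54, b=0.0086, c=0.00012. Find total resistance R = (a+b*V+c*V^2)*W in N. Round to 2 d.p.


b*V = 0.0086 * 103 = 0.8858
c*V^2 = 0.00012 * 10609 = 1.27308
R_per_t = 1.54 + 0.8858 + 1.27308 = 3.69888 N/t
R_total = 3.69888 * 119 = 440.17 N

440.17


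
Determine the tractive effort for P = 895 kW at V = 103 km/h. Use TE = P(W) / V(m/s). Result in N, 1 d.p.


Convert: P = 895 kW = 895000 W
V = 103 / 3.6 = 28.6111 m/s
TE = 895000 / 28.6111
TE = 31281.6 N

31281.6


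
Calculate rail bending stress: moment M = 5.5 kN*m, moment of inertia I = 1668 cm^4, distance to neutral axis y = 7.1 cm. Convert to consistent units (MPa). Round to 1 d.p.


Convert units:
M = 5.5 kN*m = 5500000 N*mm
y = 7.1 cm = 71 mm
I = 1668 cm^4 = 16680000 mm^4
sigma = 5500000 * 71 / 16680000
sigma = 23.4 MPa

23.4


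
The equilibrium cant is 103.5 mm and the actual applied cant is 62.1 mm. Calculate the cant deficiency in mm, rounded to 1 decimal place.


Cant deficiency = equilibrium cant - actual cant
CD = 103.5 - 62.1
CD = 41.4 mm

41.4


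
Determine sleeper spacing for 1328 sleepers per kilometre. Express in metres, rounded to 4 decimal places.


Spacing = 1000 m / number of sleepers
Spacing = 1000 / 1328
Spacing = 0.7530 m

0.7530


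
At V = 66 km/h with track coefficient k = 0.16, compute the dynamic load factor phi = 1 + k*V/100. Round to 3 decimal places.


phi = 1 + k * V / 100
phi = 1 + 0.16 * 66 / 100
phi = 1 + 0.1056
phi = 1.106

1.106


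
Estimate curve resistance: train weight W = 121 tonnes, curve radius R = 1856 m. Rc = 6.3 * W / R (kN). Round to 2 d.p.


Rc = 6.3 * W / R
Rc = 6.3 * 121 / 1856
Rc = 762.3 / 1856
Rc = 0.41 kN

0.41


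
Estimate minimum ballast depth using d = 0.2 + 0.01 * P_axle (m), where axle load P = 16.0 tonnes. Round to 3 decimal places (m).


d = 0.2 + 0.01 * 16.0
d = 0.2 + 0.16
d = 0.360 m

0.360


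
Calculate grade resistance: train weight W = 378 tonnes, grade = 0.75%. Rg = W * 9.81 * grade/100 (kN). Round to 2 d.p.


Rg = W * 9.81 * grade / 100
Rg = 378 * 9.81 * 0.75 / 100
Rg = 3708.18 * 0.0075
Rg = 27.81 kN

27.81


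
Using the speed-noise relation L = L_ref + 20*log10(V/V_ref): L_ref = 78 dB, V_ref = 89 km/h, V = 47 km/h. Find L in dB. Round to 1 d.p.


V/V_ref = 47 / 89 = 0.52809
log10(0.52809) = -0.277292
20 * -0.277292 = -5.5458
L = 78 + -5.5458 = 72.5 dB

72.5


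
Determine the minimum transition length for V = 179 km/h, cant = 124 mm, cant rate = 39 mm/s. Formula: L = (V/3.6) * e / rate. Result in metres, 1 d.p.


Convert speed: V = 179 / 3.6 = 49.7222 m/s
L = 49.7222 * 124 / 39
L = 6165.5556 / 39
L = 158.1 m

158.1


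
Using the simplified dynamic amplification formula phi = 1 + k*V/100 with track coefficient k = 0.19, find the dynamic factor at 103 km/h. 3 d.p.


phi = 1 + k * V / 100
phi = 1 + 0.19 * 103 / 100
phi = 1 + 0.1957
phi = 1.196

1.196


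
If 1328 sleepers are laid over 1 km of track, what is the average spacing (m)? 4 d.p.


Spacing = 1000 m / number of sleepers
Spacing = 1000 / 1328
Spacing = 0.7530 m

0.7530


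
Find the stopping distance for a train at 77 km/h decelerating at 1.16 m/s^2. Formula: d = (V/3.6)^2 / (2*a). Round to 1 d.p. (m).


Convert speed: V = 77 / 3.6 = 21.3889 m/s
V^2 = 457.4846
d = 457.4846 / (2 * 1.16)
d = 457.4846 / 2.32
d = 197.2 m

197.2


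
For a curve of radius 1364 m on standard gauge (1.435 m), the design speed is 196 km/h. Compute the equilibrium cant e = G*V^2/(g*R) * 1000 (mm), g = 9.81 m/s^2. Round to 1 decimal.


Convert speed: V = 196 / 3.6 = 54.4444 m/s
Apply formula: e = 1.435 * 54.4444^2 / (9.81 * 1364)
e = 1.435 * 2964.1975 / 13380.84
e = 0.317889 m = 317.9 mm

317.9


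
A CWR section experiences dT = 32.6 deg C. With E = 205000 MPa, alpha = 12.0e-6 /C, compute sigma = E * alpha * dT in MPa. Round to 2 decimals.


sigma = E * alpha * dT
sigma = 205000 * 12.0e-6 * 32.6
sigma = 2.46 * 32.6
sigma = 80.20 MPa

80.20


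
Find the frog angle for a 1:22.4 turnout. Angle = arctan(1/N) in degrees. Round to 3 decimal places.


1/N = 1/22.4 = 0.044643
angle = arctan(0.044643) = 0.044613 rad
angle = 0.044613 * 180/pi = 2.556 degrees

2.556


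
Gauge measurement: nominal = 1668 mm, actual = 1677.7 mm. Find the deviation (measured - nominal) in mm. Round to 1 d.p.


Deviation = measured - nominal
Deviation = 1677.7 - 1668
Deviation = 9.7 mm

9.7


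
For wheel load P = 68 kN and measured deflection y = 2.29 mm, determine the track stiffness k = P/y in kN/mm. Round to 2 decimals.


Track stiffness k = P / y
k = 68 / 2.29
k = 29.69 kN/mm

29.69


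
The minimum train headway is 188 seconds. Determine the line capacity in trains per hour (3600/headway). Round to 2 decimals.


Capacity = 3600 / headway
Capacity = 3600 / 188
Capacity = 19.15 trains/hour

19.15


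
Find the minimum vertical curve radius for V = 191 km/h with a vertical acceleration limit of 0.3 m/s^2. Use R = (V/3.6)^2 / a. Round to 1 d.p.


Convert speed: V = 191 / 3.6 = 53.0556 m/s
V^2 = 2814.892 m^2/s^2
R_v = 2814.892 / 0.3
R_v = 9383.0 m

9383.0


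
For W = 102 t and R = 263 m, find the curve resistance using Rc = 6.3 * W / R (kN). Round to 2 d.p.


Rc = 6.3 * W / R
Rc = 6.3 * 102 / 263
Rc = 642.6 / 263
Rc = 2.44 kN

2.44


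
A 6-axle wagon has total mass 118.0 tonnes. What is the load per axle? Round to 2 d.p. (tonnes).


Load per axle = total weight / number of axles
Load = 118.0 / 6
Load = 19.67 tonnes

19.67


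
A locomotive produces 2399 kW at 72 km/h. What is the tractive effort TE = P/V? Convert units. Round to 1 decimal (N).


Convert: P = 2399 kW = 2399000 W
V = 72 / 3.6 = 20.0 m/s
TE = 2399000 / 20.0
TE = 119950.0 N

119950.0


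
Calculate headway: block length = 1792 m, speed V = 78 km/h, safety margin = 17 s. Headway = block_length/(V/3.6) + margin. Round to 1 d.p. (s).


V = 78 / 3.6 = 21.6667 m/s
Block traversal time = 1792 / 21.6667 = 82.7077 s
Headway = 82.7077 + 17
Headway = 99.7 s

99.7


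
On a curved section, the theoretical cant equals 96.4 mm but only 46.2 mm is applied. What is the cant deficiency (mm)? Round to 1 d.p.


Cant deficiency = equilibrium cant - actual cant
CD = 96.4 - 46.2
CD = 50.2 mm

50.2


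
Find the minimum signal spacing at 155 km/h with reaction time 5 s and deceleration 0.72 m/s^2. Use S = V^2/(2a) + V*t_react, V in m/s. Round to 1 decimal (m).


V = 155 / 3.6 = 43.0556 m/s
Braking distance = 43.0556^2 / (2*0.72) = 1287.3478 m
Sighting distance = 43.0556 * 5 = 215.2778 m
S = 1287.3478 + 215.2778 = 1502.6 m

1502.6


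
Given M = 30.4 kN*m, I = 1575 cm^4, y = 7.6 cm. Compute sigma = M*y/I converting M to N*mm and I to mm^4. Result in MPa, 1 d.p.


Convert units:
M = 30.4 kN*m = 30400000 N*mm
y = 7.6 cm = 76 mm
I = 1575 cm^4 = 15750000 mm^4
sigma = 30400000 * 76 / 15750000
sigma = 146.7 MPa

146.7


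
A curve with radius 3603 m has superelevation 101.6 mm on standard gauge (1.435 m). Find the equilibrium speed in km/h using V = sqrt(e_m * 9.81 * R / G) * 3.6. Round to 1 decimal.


Convert cant: e = 101.6 mm = 0.1016 m
V_ms = sqrt(0.1016 * 9.81 * 3603 / 1.435)
V_ms = sqrt(2502.505706) = 50.0251 m/s
V = 50.0251 * 3.6 = 180.1 km/h

180.1


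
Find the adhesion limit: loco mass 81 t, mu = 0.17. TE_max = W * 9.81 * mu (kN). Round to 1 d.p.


TE_max = W * g * mu
TE_max = 81 * 9.81 * 0.17
TE_max = 794.61 * 0.17
TE_max = 135.1 kN

135.1


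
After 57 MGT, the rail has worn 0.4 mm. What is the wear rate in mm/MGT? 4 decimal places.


Wear rate = total wear / cumulative tonnage
Rate = 0.4 / 57
Rate = 0.0070 mm/MGT

0.0070


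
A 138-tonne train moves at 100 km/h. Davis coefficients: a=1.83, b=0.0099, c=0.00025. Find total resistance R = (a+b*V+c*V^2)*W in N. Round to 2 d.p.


b*V = 0.0099 * 100 = 0.99
c*V^2 = 0.00025 * 10000 = 2.5
R_per_t = 1.83 + 0.99 + 2.5 = 5.32 N/t
R_total = 5.32 * 138 = 734.16 N

734.16


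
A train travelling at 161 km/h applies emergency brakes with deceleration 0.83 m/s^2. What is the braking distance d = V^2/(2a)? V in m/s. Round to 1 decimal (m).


Convert speed: V = 161 / 3.6 = 44.7222 m/s
V^2 = 2000.0772
d = 2000.0772 / (2 * 0.83)
d = 2000.0772 / 1.66
d = 1204.9 m

1204.9


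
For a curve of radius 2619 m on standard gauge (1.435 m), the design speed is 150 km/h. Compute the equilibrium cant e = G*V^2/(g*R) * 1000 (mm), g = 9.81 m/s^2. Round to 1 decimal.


Convert speed: V = 150 / 3.6 = 41.6667 m/s
Apply formula: e = 1.435 * 41.6667^2 / (9.81 * 2619)
e = 1.435 * 1736.1111 / 25692.39
e = 0.096967 m = 97.0 mm

97.0


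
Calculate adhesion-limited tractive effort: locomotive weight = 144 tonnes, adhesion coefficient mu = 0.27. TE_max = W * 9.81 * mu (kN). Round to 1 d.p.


TE_max = W * g * mu
TE_max = 144 * 9.81 * 0.27
TE_max = 1412.64 * 0.27
TE_max = 381.4 kN

381.4


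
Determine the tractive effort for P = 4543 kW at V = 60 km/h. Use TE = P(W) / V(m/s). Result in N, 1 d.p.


Convert: P = 4543 kW = 4543000 W
V = 60 / 3.6 = 16.6667 m/s
TE = 4543000 / 16.6667
TE = 272580.0 N

272580.0


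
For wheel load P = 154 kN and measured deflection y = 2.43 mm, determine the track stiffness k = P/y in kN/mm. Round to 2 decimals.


Track stiffness k = P / y
k = 154 / 2.43
k = 63.37 kN/mm

63.37


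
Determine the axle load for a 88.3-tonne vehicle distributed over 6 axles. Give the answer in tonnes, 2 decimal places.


Load per axle = total weight / number of axles
Load = 88.3 / 6
Load = 14.72 tonnes

14.72


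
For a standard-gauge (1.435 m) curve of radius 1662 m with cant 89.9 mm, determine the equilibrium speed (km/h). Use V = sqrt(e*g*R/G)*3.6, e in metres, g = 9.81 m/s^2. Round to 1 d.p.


Convert cant: e = 89.9 mm = 0.0899 m
V_ms = sqrt(0.0899 * 9.81 * 1662 / 1.435)
V_ms = sqrt(1021.428138) = 31.9598 m/s
V = 31.9598 * 3.6 = 115.1 km/h

115.1


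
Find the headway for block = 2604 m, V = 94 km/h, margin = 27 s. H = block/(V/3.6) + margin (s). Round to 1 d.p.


V = 94 / 3.6 = 26.1111 m/s
Block traversal time = 2604 / 26.1111 = 99.7277 s
Headway = 99.7277 + 27
Headway = 126.7 s

126.7


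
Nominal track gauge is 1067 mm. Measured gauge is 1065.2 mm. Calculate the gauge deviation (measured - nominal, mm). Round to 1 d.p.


Deviation = measured - nominal
Deviation = 1065.2 - 1067
Deviation = -1.8 mm

-1.8


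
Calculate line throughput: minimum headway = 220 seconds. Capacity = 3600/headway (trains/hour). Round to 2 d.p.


Capacity = 3600 / headway
Capacity = 3600 / 220
Capacity = 16.36 trains/hour

16.36


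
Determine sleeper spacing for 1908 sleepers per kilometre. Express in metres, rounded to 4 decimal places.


Spacing = 1000 m / number of sleepers
Spacing = 1000 / 1908
Spacing = 0.5241 m

0.5241


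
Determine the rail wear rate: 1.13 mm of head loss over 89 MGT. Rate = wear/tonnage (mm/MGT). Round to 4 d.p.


Wear rate = total wear / cumulative tonnage
Rate = 1.13 / 89
Rate = 0.0127 mm/MGT

0.0127


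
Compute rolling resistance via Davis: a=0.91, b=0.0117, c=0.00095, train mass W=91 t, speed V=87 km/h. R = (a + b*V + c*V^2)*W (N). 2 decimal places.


b*V = 0.0117 * 87 = 1.0179
c*V^2 = 0.00095 * 7569 = 7.19055
R_per_t = 0.91 + 1.0179 + 7.19055 = 9.11845 N/t
R_total = 9.11845 * 91 = 829.78 N

829.78
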